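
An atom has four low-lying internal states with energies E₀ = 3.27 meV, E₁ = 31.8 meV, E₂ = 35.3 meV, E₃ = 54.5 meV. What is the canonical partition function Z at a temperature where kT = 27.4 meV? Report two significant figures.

Eᵢ/kT = 0.1193, 1.161, 1.288, 1.989.
Z = Σ e^(−Eᵢ/kT) = e^(−0.1193) + e^(−1.161) + e^(−1.288) + e^(−1.989) = 0.8875 + 0.3132 + 0.2758 + 0.1368 = 1.613.

Z = 1.6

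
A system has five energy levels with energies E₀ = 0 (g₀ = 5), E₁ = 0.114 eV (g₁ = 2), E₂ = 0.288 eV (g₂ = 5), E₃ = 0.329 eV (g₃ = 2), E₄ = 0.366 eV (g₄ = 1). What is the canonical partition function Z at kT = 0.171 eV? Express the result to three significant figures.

Z = 7.36

Eᵢ/kT = 0, 0.66667, 1.6842, 1.9240, 2.1404.
Z = Σ gᵢe^(−Eᵢ/kT) = 5·e^(−0) + 2·e^(−0.66667) + 5·e^(−1.6842) + 2·e^(−1.9240) + 1·e^(−2.1404) = 5.0000 + 1.0268 + 0.92796 + 0.29204 + 0.11761 = 7.3644.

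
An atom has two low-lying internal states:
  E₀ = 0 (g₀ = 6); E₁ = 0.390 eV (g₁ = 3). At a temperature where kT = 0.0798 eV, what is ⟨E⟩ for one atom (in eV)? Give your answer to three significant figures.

0.00147 eV

Eᵢ/kT = 0, 4.8872.
Z = Σ gᵢe^(−Eᵢ/kT) = 6·e^(−0) + 3·e^(−4.8872) = 6.0000 + 0.022628 = 6.0226.
⟨E⟩ = Σ Eᵢ gᵢe^(−Eᵢ/kT) / Z = (0·6.0000 + 0.390·0.022628) / 6.0226 = 0.00147 eV.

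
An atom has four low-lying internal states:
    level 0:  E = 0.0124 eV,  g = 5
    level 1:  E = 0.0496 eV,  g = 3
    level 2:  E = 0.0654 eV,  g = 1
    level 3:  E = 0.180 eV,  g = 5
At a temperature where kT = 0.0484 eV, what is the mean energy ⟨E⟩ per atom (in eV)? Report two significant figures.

0.026 eV

Eᵢ/kT = 0.2562, 1.025, 1.351, 3.719.
Z = Σ gᵢe^(−Eᵢ/kT) = 5·e^(−0.2562) + 3·e^(−1.025) + 1·e^(−1.351) + 5·e^(−3.719) = 3.870 + 1.076 + 0.2590 + 0.1213 = 5.326.
⟨E⟩ = Σ Eᵢ gᵢe^(−Eᵢ/kT) / Z = (0.0124·3.870 + 0.0496·1.076 + 0.0654·0.2590 + 0.180·0.1213) / 5.326 = 0.026 eV.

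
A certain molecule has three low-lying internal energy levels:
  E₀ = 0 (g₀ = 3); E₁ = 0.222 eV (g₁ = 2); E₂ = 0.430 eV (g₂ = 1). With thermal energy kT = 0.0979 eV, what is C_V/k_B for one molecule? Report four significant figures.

Eᵢ/kT = 0, 2.26762, 4.39224.
Z = Σ gᵢe^(−Eᵢ/kT) = 3·e^(−0) + 2·e^(−2.26762) + 1·e^(−4.39224) = 3.00000 + 0.207117 + 0.0123730 = 3.21949.
⟨E⟩ = 0.0159343 eV, ⟨E²⟩ = 0.00388115 eV².
C_V/k_B = (⟨E²⟩ − ⟨E⟩²)/(kT)² = (0.00388115 − 0.000253902)/0.00958441 = 0.3785.

0.3785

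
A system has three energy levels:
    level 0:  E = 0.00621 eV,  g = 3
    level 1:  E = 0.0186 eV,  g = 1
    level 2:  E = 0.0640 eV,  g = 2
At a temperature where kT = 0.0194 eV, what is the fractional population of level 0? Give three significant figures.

Eᵢ/kT = 0.32010, 0.95876, 3.2990.
Z = Σ gᵢe^(−Eᵢ/kT) = 3·e^(−0.32010) + 1·e^(−0.95876) + 2·e^(−3.2990) = 2.1782 + 0.38337 + 0.073840 = 2.6354.
P₀ = g₀ e^(−E₀/kT) / Z = 2.1782/2.6354 = 0.827.

0.827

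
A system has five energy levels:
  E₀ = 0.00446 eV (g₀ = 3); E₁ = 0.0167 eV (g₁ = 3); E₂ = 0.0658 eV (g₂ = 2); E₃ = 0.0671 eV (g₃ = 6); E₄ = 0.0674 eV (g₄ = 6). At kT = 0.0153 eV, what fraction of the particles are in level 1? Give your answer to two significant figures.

Eᵢ/kT = 0.2915, 1.092, 4.301, 4.386, 4.405.
Z = Σ gᵢe^(−Eᵢ/kT) = 3·e^(−0.2915) + 3·e^(−1.092) + 2·e^(−4.301) + 6·e^(−4.386) + 6·e^(−4.405) = 2.241 + 1.007 + 0.02711 + 0.07470 + 0.07330 = 3.423.
P₁ = g₁ e^(−E₁/kT) / Z = 1.007/3.423 = 0.29.

0.29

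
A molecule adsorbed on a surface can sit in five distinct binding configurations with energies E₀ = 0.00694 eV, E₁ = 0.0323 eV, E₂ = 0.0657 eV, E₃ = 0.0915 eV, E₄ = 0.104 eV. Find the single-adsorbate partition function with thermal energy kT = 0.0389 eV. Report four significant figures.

Eᵢ/kT = 0.178406, 0.830334, 1.68895, 2.35219, 2.67352.
Z = Σ e^(−Eᵢ/kT) = e^(−0.178406) + e^(−0.830334) + e^(−1.68895) + e^(−2.35219) + e^(−2.67352) = 0.836603 + 0.435904 + 0.184713 + 0.0951605 + 0.0690089 = 1.62139.

Z = 1.621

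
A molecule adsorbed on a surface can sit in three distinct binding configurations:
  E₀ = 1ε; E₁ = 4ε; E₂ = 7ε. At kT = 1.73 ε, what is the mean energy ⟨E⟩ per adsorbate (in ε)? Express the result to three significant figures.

1.59 ε

Eᵢ/kT = 0.57803, 2.3121, 4.0462.
Z = Σ e^(−Eᵢ/kT) = e^(−0.57803) + e^(−2.3121) + e^(−4.0462) = 0.56100 + 0.099053 + 0.017489 = 0.67754.
⟨E⟩ = Σ Eᵢ e^(−Eᵢ/kT) / Z = (1·0.56100 + 4·0.099053 + 7·0.017489) / 0.67754 = 1.59 ε.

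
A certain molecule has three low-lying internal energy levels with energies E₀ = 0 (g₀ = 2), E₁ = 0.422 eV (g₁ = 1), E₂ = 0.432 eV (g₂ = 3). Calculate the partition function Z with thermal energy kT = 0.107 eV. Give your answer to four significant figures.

Eᵢ/kT = 0, 3.94393, 4.03738.
Z = Σ gᵢe^(−Eᵢ/kT) = 2·e^(−0) + 1·e^(−3.94393) + 3·e^(−4.03738) = 2.00000 + 0.0193719 + 0.0529309 = 2.07230.

Z = 2.072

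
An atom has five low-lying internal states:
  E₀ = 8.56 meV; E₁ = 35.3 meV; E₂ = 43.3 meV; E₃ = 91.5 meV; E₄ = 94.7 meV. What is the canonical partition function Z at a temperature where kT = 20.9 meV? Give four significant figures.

Eᵢ/kT = 0.409569, 1.68900, 2.07177, 4.37799, 4.53110.
Z = Σ e^(−Eᵢ/kT) = e^(−0.409569) + e^(−1.68900) + e^(−2.07177) + e^(−4.37799) + e^(−4.53110) = 0.663936 + 0.184704 + 0.125963 + 0.0125506 + 0.0107688 = 0.997922.

Z = 0.9979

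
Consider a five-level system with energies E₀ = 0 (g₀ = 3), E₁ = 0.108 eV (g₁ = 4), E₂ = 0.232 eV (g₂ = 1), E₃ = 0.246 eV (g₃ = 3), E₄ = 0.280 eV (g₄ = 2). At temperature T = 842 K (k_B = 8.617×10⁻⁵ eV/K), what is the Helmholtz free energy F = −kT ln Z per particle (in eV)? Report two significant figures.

k_BT = 8.617×10⁻⁵ × 842 K = 0.07256 eV.
Eᵢ/kT = 0, 1.488, 3.197, 3.390, 3.859.
Z = Σ gᵢe^(−Eᵢ/kT) = 3·e^(−0) + 4·e^(−1.488) + 1·e^(−3.197) + 3·e^(−3.390) + 2·e^(−3.859) = 3.000 + 0.9033 + 0.04088 + 0.1011 + 0.04218 = 4.087.
F = −kT ln Z = −0.07256 × ln(4.087) = −0.07256 × 1.408 = -0.10 eV.

-0.10 eV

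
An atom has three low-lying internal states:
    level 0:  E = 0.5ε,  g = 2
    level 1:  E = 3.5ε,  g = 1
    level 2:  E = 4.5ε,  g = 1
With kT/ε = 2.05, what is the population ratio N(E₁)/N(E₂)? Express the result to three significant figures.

1.63

n₁/n₂ = (g₁/g₂) exp[−(E₁−E₂)/kT] = (1/1) × exp(−(-1.0ε)/(2.05ε)) = (1/1) × exp(0.48780) = 1.63.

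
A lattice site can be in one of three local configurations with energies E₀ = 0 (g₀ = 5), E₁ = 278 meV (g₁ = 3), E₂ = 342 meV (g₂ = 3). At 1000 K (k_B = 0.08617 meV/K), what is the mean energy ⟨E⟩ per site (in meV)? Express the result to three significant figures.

10.1 meV

k_BT = 0.08617 × 1000 K = 86.170 meV.
Eᵢ/kT = 0, 3.2262, 3.9689.
Z = Σ gᵢe^(−Eᵢ/kT) = 5·e^(−0) + 3·e^(−3.2262) + 3·e^(−3.9689) = 5.0000 + 0.11912 + 0.056683 = 5.1758.
⟨E⟩ = Σ Eᵢ gᵢe^(−Eᵢ/kT) / Z = (0·5.0000 + 278·0.11912 + 342·0.056683) / 5.1758 = 10.1 meV.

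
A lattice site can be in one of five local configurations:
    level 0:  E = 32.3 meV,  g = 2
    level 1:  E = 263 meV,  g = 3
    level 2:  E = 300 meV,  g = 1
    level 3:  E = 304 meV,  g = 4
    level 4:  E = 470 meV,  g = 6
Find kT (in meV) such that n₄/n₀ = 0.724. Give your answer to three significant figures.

n₄/n₀ = (g₄/g₀) exp[−(E₄−E₀)/kT] = 0.724.
⇒ (E₄−E₀)/kT = ln((6/2)/0.724) = ln(4.1436) = 1.4216.
kT = 437.7 meV / 1.4216 = 308 meV.

308 meV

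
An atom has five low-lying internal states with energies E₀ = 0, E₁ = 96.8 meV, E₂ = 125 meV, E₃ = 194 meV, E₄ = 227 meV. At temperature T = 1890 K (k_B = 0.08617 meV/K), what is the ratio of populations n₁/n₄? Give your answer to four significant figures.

k_BT = 0.08617 × 1890 K = 162.861 meV.
n₁/n₄ = exp[−(E₁−E₄)/kT] = exp(−(-130.2 meV)/(162.861 meV)) = exp(0.799455) = 2.224.

2.224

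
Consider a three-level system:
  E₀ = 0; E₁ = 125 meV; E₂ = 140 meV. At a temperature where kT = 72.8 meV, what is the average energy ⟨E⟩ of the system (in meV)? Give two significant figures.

Eᵢ/kT = 0, 1.717, 1.923.
Z = Σ e^(−Eᵢ/kT) = e^(−0) + e^(−1.717) + e^(−1.923) = 1.000 + 0.1796 + 0.1462 = 1.326.
⟨E⟩ = Σ Eᵢ e^(−Eᵢ/kT) / Z = (0·1.000 + 125·0.1796 + 140·0.1462) / 1.326 = 32 meV.

32 meV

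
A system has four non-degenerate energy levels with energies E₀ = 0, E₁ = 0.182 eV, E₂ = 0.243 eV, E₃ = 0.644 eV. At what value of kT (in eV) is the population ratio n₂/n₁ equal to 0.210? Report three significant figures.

0.0391 eV

n₂/n₁ = exp[−(E₂−E₁)/kT] = 0.210.
⇒ (E₂−E₁)/kT = ln(1/0.210) = ln(4.7619) = 1.5606.
kT = 0.061 eV / 1.5606 = 0.0391 eV.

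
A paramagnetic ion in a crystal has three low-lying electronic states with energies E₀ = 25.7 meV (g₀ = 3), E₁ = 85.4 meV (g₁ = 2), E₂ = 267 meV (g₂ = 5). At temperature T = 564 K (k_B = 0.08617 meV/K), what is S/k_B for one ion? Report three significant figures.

1.53

k_BT = 0.08617 × 564 K = 48.600 meV.
Eᵢ/kT = 0.52881, 1.7572, 5.4938.
Z = Σ gᵢe^(−Eᵢ/kT) = 3·e^(−0.52881) + 2·e^(−1.7572) + 5·e^(−5.4938) = 1.7679 + 0.34505 + 0.020561 = 2.1335.
⟨E⟩ = Σ EᵢPᵢ = 37.681 meV.
S/k_B = ln Z + ⟨E⟩/kT = ln(2.1335) + 37.681/48.600 = 0.75776 + 0.77533 = 1.53.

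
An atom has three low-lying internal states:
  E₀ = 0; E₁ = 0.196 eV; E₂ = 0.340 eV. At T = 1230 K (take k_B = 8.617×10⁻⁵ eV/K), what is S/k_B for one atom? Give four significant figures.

0.5317

k_BT = 8.617×10⁻⁵ × 1230 K = 0.105989 eV.
Eᵢ/kT = 0, 1.84925, 3.20788.
Z = Σ e^(−Eᵢ/kT) = e^(−0) + e^(−1.84925) + e^(−3.20788) = 1.00000 + 0.157355 + 0.0404423 = 1.19780.
⟨E⟩ = Σ EᵢPᵢ = 0.0372282 eV.
S/k_B = ln Z + ⟨E⟩/kT = ln(1.19780) + 0.0372282/0.105989 = 0.180487 + 0.351246 = 0.5317.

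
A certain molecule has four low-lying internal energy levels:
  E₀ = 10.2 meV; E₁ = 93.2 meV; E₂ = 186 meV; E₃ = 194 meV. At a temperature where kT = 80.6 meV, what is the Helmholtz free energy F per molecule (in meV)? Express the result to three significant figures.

Eᵢ/kT = 0.12655, 1.1563, 2.3077, 2.4069.
Z = Σ e^(−Eᵢ/kT) = e^(−0.12655) + e^(−1.1563) + e^(−2.3077) + e^(−2.4069) = 0.88113 + 0.31465 + 0.099490 + 0.090094 = 1.3854.
F = −kT ln Z = −80.6 × ln(1.3854) = −80.6 × 0.32599 = -26.3 meV.

-26.3 meV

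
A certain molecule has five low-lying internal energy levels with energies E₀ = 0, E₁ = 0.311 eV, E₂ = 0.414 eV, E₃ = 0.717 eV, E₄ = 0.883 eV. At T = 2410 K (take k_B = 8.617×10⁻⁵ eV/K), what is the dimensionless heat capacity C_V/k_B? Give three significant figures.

k_BT = 8.617×10⁻⁵ × 2410 K = 0.20767 eV.
Eᵢ/kT = 0, 1.4976, 1.9935, 3.4526, 4.2519.
Z = Σ e^(−Eᵢ/kT) = e^(−0) + e^(−1.4976) + e^(−1.9935) + e^(−3.4526) + e^(−4.2519) = 1.0000 + 0.22367 + 0.13622 + 0.031663 + 0.014237 = 1.4058.
⟨E⟩ = 0.11469 eV, ⟨E²⟩ = 0.051472 eV².
C_V/k_B = (⟨E²⟩ − ⟨E⟩²)/(kT)² = (0.051472 − 0.013154)/0.043127 = 0.888.

0.888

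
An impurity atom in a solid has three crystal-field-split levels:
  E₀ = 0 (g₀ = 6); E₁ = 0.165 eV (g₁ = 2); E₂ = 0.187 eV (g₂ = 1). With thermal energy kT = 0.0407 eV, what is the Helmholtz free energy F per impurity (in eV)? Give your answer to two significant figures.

-0.073 eV

Eᵢ/kT = 0, 4.054, 4.595.
Z = Σ gᵢe^(−Eᵢ/kT) = 6·e^(−0) + 2·e^(−4.054) + 1·e^(−4.595) = 6.000 + 0.03471 + 0.01010 = 6.045.
F = −kT ln Z = −0.0407 × ln(6.045) = −0.0407 × 1.799 = -0.073 eV.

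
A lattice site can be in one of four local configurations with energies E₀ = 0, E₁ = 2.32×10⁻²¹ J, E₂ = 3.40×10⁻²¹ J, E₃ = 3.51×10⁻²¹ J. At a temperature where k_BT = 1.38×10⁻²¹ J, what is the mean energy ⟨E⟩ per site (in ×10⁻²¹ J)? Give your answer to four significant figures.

0.7387 ×10⁻²¹ J

Eᵢ/kT = 0, 1.68116, 2.46377, 2.54348.
Z = Σ e^(−Eᵢ/kT) = e^(−0) + e^(−1.68116) + e^(−2.46377) + e^(−2.54348) = 1.00000 + 0.186158 + 0.0851135 + 0.0785924 = 1.34986.
⟨E⟩ = Σ Eᵢ e^(−Eᵢ/kT) / Z = (0·1.00000 + 2.32·0.186158 + 3.40·0.0851135 + 3.51·0.0785924) / 1.34986 = 0.7387 ×10⁻²¹ J.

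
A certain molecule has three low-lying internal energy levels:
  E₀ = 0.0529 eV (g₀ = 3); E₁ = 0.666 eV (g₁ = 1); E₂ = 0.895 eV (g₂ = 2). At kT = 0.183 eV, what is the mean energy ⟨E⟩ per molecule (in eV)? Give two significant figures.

0.065 eV

Eᵢ/kT = 0.2891, 3.639, 4.891.
Z = Σ gᵢe^(−Eᵢ/kT) = 3·e^(−0.2891) + 1·e^(−3.639) + 2·e^(−4.891) = 2.247 + 0.02628 + 0.01503 = 2.288.
⟨E⟩ = Σ Eᵢ gᵢe^(−Eᵢ/kT) / Z = (0.0529·2.247 + 0.666·0.02628 + 0.895·0.01503) / 2.288 = 0.065 eV.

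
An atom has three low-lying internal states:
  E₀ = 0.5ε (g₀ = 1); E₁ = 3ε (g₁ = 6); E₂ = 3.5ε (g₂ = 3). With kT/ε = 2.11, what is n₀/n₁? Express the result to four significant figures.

0.5450

n₀/n₁ = (g₀/g₁) exp[−(E₀−E₁)/kT] = (1/6) × exp(−(-2.5ε)/(2.11ε)) = (1/6) × exp(1.18483) = 0.5450.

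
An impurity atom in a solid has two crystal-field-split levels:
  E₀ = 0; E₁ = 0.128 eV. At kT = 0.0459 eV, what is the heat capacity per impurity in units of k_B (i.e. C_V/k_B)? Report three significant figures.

0.424

Eᵢ/kT = 0, 2.7887.
Z = Σ e^(−Eᵢ/kT) = e^(−0) + e^(−2.7887) = 1.0000 + 0.061501 = 1.0615.
⟨E⟩ = 0.0074160 eV, ⟨E²⟩ = 0.00094925 eV².
C_V/k_B = (⟨E²⟩ − ⟨E⟩²)/(kT)² = (0.00094925 − 0.000054997)/0.0021068 = 0.424.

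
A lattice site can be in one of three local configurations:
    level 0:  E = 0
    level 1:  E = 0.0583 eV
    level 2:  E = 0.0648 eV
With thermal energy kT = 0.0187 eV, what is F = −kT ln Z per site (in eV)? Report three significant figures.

-0.00136 eV

Eᵢ/kT = 0, 3.1176, 3.4652.
Z = Σ e^(−Eᵢ/kT) = e^(−0) + e^(−3.1176) + e^(−3.4652) = 1.0000 + 0.044263 + 0.031267 = 1.0755.
F = −kT ln Z = −0.0187 × ln(1.0755) = −0.0187 × 0.072786 = -0.00136 eV.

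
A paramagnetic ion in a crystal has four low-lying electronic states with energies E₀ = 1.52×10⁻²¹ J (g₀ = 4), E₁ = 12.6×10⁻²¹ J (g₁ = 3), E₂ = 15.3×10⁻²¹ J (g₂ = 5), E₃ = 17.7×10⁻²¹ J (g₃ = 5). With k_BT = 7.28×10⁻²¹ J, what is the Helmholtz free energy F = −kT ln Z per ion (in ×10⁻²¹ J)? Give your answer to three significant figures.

Eᵢ/kT = 0.20879, 1.7308, 2.1016, 2.4313.
Z = Σ gᵢe^(−Eᵢ/kT) = 4·e^(−0.20879) + 3·e^(−1.7308) + 5·e^(−2.1016) + 5·e^(−2.4313) = 3.2463 + 0.53143 + 0.61130 + 0.43961 = 4.8286.
F = −kT ln Z = −7.28 × ln(4.8286) = −7.28 × 1.5746 = -11.5 ×10⁻²¹ J.

-11.5 ×10⁻²¹ J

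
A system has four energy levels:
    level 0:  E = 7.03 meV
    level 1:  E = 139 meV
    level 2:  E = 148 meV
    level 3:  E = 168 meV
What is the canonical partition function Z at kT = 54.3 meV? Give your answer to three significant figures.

Eᵢ/kT = 0.12947, 2.5599, 2.7256, 3.0939.
Z = Σ e^(−Eᵢ/kT) = e^(−0.12947) + e^(−2.5599) + e^(−2.7256) + e^(−3.0939) = 0.87856 + 0.077312 + 0.065507 + 0.045325 = 1.0667.

Z = 1.07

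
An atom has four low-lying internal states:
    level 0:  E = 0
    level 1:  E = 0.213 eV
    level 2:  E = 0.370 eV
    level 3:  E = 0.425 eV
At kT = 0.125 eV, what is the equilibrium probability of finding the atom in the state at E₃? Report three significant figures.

Eᵢ/kT = 0, 1.7040, 2.9600, 3.4000.
Z = Σ e^(−Eᵢ/kT) = e^(−0) + e^(−1.7040) + e^(−2.9600) + e^(−3.4000) = 1.0000 + 0.18195 + 0.051819 + 0.033373 = 1.2671.
P₃ = e^(−E₃/kT) / Z = 0.033373/1.2671 = 0.0263.

0.0263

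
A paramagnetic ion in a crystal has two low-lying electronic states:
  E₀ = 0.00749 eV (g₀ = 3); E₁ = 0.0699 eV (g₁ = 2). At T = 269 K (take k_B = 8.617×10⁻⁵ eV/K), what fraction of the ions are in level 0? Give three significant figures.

0.957

k_BT = 8.617×10⁻⁵ × 269 K = 0.023180 eV.
Eᵢ/kT = 0.32312, 3.0155.
Z = Σ gᵢe^(−Eᵢ/kT) = 3·e^(−0.32312) + 2·e^(−3.0155) = 2.1717 + 0.098043 = 2.2697.
P₀ = g₀ e^(−E₀/kT) / Z = 2.1717/2.2697 = 0.957.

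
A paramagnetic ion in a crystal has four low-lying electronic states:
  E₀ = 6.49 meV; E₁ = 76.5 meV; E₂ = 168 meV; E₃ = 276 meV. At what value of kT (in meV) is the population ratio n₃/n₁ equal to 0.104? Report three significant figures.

88.1 meV

n₃/n₁ = exp[−(E₃−E₁)/kT] = 0.104.
⇒ (E₃−E₁)/kT = ln(1/0.104) = ln(9.6154) = 2.2634.
kT = 199.5 meV / 2.2634 = 88.1 meV.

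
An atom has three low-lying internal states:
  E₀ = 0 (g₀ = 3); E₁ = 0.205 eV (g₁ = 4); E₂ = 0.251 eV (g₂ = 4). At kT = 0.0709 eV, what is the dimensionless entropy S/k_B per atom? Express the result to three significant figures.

Eᵢ/kT = 0, 2.8914, 3.5402.
Z = Σ gᵢe^(−Eᵢ/kT) = 3·e^(−0) + 4·e^(−2.8914) + 4·e^(−3.5402) = 3.0000 + 0.22199 + 0.11603 = 3.3380.
⟨E⟩ = Σ EᵢPᵢ = 0.022358 eV.
S/k_B = ln Z + ⟨E⟩/kT = ln(3.3380) + 0.022358/0.0709 = 1.2054 + 0.31535 = 1.52.

1.52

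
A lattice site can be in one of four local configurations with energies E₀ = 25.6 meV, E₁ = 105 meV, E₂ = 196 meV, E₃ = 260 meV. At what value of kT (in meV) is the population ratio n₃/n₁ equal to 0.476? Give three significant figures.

n₃/n₁ = exp[−(E₃−E₁)/kT] = 0.476.
⇒ (E₃−E₁)/kT = ln(1/0.476) = ln(2.1008) = 0.74232.
kT = 155 meV / 0.74232 = 209 meV.

209 meV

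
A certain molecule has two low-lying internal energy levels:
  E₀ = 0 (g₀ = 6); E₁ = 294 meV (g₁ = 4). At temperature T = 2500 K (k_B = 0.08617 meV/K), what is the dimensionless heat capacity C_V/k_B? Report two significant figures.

0.23

k_BT = 0.08617 × 2500 K = 215.4 meV.
Eᵢ/kT = 0, 1.365.
Z = Σ gᵢe^(−Eᵢ/kT) = 6·e^(−0) + 4·e^(−1.365) = 6.000 + 1.022 = 7.022.
⟨E⟩ = 42.79 meV, ⟨E²⟩ = 12580 meV².
C_V/k_B = (⟨E²⟩ − ⟨E⟩²)/(kT)² = (12580 − 1831)/46400 = 0.23.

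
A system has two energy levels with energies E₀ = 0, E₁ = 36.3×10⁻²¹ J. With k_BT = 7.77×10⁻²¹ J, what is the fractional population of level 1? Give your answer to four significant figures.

Eᵢ/kT = 0, 4.67181.
Z = Σ e^(−Eᵢ/kT) = e^(−0) + e^(−4.67181) = 1.00000 + 0.00935532 = 1.00936.
P₁ = e^(−E₁/kT) / Z = 0.00935532/1.00936 = 0.009269.

0.009269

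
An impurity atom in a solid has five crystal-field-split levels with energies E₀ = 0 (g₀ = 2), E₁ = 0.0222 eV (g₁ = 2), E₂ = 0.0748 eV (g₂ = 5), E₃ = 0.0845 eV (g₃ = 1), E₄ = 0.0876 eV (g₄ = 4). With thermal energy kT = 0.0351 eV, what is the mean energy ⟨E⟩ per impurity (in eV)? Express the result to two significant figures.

0.026 eV

Eᵢ/kT = 0, 0.6325, 2.131, 2.407, 2.496.
Z = Σ gᵢe^(−Eᵢ/kT) = 2·e^(−0) + 2·e^(−0.6325) + 5·e^(−2.131) + 1·e^(−2.407) + 4·e^(−2.496) = 2.000 + 1.063 + 0.5936 + 0.09009 + 0.3297 = 4.076.
⟨E⟩ = Σ Eᵢ gᵢe^(−Eᵢ/kT) / Z = (0·2.000 + 0.0222·1.063 + 0.0748·0.5936 + 0.0845·0.09009 + 0.0876·0.3297) / 4.076 = 0.026 eV.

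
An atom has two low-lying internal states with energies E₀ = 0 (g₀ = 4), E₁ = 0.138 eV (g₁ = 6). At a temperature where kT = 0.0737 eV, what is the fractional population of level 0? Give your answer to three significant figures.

Eᵢ/kT = 0, 1.8725.
Z = Σ gᵢe^(−Eᵢ/kT) = 4·e^(−0) + 6·e^(−1.8725) = 4.0000 + 0.92243 = 4.9224.
P₀ = g₀ e^(−E₀/kT) / Z = 4.0000/4.9224 = 0.813.

0.813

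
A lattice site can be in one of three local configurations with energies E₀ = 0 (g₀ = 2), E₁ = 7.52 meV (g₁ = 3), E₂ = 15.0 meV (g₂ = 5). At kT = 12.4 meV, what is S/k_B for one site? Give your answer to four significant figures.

Eᵢ/kT = 0, 0.606452, 1.20968.
Z = Σ gᵢe^(−Eᵢ/kT) = 2·e^(−0) + 3·e^(−0.606452) + 5·e^(−1.20968) = 2.00000 + 1.63585 + 1.49146 = 5.12731.
⟨E⟩ = Σ EᵢPᵢ = 6.76251 meV.
S/k_B = ln Z + ⟨E⟩/kT = ln(5.12731) + 6.76251/12.4 = 1.63458 + 0.545364 = 2.180.

2.180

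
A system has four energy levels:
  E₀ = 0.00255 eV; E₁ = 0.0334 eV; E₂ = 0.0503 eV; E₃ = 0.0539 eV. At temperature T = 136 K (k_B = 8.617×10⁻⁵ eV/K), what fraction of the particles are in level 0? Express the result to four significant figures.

k_BT = 8.617×10⁻⁵ × 136 K = 0.0117191 eV.
Eᵢ/kT = 0.217594, 2.85005, 4.29214, 4.59933.
Z = Σ e^(−Eᵢ/kT) = e^(−0.217594) + e^(−2.85005) + e^(−4.29214) + e^(−4.59933) = 0.804452 + 0.0578414 + 0.0136756 + 0.0100586 = 0.886028.
P₀ = e^(−E₀/kT) / Z = 0.804452/0.886028 = 0.9079.

0.9079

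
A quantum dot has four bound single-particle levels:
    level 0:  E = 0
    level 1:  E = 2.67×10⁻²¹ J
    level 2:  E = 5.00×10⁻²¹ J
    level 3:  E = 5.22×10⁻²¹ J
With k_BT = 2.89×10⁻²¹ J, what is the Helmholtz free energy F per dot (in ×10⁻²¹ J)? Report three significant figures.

Eᵢ/kT = 0, 0.92388, 1.7301, 1.8062.
Z = Σ e^(−Eᵢ/kT) = e^(−0) + e^(−0.92388) + e^(−1.7301) + e^(−1.8062) = 1.0000 + 0.39698 + 0.17727 + 0.16428 = 1.7385.
F = −kT ln Z = −2.89 × ln(1.7385) = −2.89 × 0.55302 = -1.60 ×10⁻²¹ J.

-1.60 ×10⁻²¹ J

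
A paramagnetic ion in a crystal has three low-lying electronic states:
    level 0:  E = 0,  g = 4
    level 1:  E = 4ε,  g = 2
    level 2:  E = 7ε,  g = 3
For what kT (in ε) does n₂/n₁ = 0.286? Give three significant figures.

n₂/n₁ = (g₂/g₁) exp[−(E₂−E₁)/kT] = 0.286.
⇒ (E₂−E₁)/kT = ln((3/2)/0.286) = ln(5.2448) = 1.6572.
kT = 3ε / 1.6572 = 1.81 ε.

1.81 ε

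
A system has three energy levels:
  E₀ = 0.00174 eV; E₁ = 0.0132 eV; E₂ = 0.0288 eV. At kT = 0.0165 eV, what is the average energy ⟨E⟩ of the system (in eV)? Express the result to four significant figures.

0.008219 eV

Eᵢ/kT = 0.105455, 0.800000, 1.74545.
Z = Σ e^(−Eᵢ/kT) = e^(−0.105455) + e^(−0.800000) + e^(−1.74545) = 0.899915 + 0.449329 + 0.174566 = 1.52381.
⟨E⟩ = Σ Eᵢ e^(−Eᵢ/kT) / Z = (0.00174·0.899915 + 0.0132·0.449329 + 0.0288·0.174566) / 1.52381 = 0.008219 eV.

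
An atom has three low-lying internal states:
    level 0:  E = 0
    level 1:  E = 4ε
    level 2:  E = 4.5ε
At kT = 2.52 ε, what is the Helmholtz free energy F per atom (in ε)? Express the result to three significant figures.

Eᵢ/kT = 0, 1.5873, 1.7857.
Z = Σ e^(−Eᵢ/kT) = e^(−0) + e^(−1.5873) + e^(−1.7857) = 1.0000 + 0.20448 + 0.16768 = 1.3722.
F = −kT ln Z = −2.52 × ln(1.3722) = −2.52 × 0.31642 = -0.797 ε.

-0.797 ε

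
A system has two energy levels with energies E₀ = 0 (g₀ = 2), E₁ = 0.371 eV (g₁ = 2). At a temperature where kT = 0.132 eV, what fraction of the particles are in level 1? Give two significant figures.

Eᵢ/kT = 0, 2.811.
Z = Σ gᵢe^(−Eᵢ/kT) = 2·e^(−0) + 2·e^(−2.811) = 2.000 + 0.1203 = 2.120.
P₁ = g₁ e^(−E₁/kT) / Z = 0.1203/2.120 = 0.057.

0.057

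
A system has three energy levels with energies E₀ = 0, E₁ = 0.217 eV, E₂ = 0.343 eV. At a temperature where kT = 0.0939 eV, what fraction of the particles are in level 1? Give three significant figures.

Eᵢ/kT = 0, 2.3110, 3.6528.
Z = Σ e^(−Eᵢ/kT) = e^(−0) + e^(−2.3110) + e^(−3.6528) = 1.0000 + 0.099162 + 0.025918 = 1.1251.
P₁ = e^(−E₁/kT) / Z = 0.099162/1.1251 = 0.0881.

0.0881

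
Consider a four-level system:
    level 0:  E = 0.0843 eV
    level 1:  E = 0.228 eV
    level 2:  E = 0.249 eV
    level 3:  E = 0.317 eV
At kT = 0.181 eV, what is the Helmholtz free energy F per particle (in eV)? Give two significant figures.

Eᵢ/kT = 0.4657, 1.260, 1.376, 1.751.
Z = Σ e^(−Eᵢ/kT) = e^(−0.4657) + e^(−1.260) + e^(−1.376) + e^(−1.751) = 0.6277 + 0.2837 + 0.2526 + 0.1736 = 1.338.
F = −kT ln Z = −0.181 × ln(1.338) = −0.181 × 0.2912 = -0.053 eV.

-0.053 eV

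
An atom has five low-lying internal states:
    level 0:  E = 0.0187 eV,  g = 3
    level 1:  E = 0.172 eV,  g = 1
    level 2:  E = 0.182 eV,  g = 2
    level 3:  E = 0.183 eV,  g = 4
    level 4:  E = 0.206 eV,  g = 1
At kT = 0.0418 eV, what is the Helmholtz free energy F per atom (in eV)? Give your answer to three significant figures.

-0.0293 eV

Eᵢ/kT = 0.44737, 4.1148, 4.3541, 4.3780, 4.9282.
Z = Σ gᵢe^(−Eᵢ/kT) = 3·e^(−0.44737) + 1·e^(−4.1148) + 2·e^(−4.3541) + 4·e^(−4.3780) + 1·e^(−4.9282) = 1.9179 + 0.016329 + 0.025708 + 0.050202 + 0.0072395 = 2.0174.
F = −kT ln Z = −0.0418 × ln(2.0174) = −0.0418 × 0.70181 = -0.0293 eV.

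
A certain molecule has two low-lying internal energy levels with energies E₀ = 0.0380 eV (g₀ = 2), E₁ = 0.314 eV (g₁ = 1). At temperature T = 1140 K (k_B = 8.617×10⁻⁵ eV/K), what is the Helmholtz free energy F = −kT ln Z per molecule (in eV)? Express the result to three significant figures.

-0.0330 eV

k_BT = 8.617×10⁻⁵ × 1140 K = 0.098234 eV.
Eᵢ/kT = 0.38683, 3.1964.
Z = Σ gᵢe^(−Eᵢ/kT) = 2·e^(−0.38683) + 1·e^(−3.1964) = 1.3584 + 0.040909 = 1.3993.
F = −kT ln Z = −0.098234 × ln(1.3993) = −0.098234 × 0.33597 = -0.0330 eV.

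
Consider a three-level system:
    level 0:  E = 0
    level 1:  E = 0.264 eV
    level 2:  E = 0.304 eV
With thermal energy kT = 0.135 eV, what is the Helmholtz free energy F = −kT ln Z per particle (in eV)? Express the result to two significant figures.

-0.030 eV

Eᵢ/kT = 0, 1.956, 2.252.
Z = Σ e^(−Eᵢ/kT) = e^(−0) + e^(−1.956) + e^(−2.252) = 1.000 + 0.1414 + 0.1052 = 1.247.
F = −kT ln Z = −0.135 × ln(1.247) = −0.135 × 0.2207 = -0.030 eV.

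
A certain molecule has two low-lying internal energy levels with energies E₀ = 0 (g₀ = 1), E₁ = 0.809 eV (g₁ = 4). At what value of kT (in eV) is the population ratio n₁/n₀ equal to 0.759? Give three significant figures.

n₁/n₀ = (g₁/g₀) exp[−(E₁−E₀)/kT] = 0.759.
⇒ (E₁−E₀)/kT = ln((4/1)/0.759) = ln(5.2701) = 1.6620.
kT = 0.809 eV / 1.6620 = 0.487 eV.

0.487 eV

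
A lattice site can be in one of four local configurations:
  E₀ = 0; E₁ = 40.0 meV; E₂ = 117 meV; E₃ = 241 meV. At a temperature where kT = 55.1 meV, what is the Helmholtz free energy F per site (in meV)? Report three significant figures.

-26.4 meV

Eᵢ/kT = 0, 0.72595, 2.1234, 4.3739.
Z = Σ e^(−Eᵢ/kT) = e^(−0) + e^(−0.72595) + e^(−2.1234) + e^(−4.3739) = 1.0000 + 0.48386 + 0.11962 + 0.012602 = 1.6161.
F = −kT ln Z = −55.1 × ln(1.6161) = −55.1 × 0.48002 = -26.4 meV.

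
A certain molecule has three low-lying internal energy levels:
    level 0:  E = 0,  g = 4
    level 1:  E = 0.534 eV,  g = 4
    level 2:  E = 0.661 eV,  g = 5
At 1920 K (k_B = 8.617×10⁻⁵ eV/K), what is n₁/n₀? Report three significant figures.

k_BT = 8.617×10⁻⁵ × 1920 K = 0.16545 eV.
n₁/n₀ = (g₁/g₀) exp[−(E₁−E₀)/kT] = (4/4) × exp(−(0.534 eV)/(0.16545 eV)) = (4/4) × exp(-3.2276) = 0.0397.

0.0397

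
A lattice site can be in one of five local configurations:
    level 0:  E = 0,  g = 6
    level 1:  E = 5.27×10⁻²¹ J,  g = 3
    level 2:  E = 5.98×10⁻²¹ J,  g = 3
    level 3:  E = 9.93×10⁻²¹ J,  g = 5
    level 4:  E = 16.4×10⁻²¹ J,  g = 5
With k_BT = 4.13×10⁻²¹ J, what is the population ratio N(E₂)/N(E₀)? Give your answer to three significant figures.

0.118

n₂/n₀ = (g₂/g₀) exp[−(E₂−E₀)/kT] = (3/6) × exp(−(5.98 ×10⁻²¹ J)/(4.13 ×10⁻²¹ J)) = (3/6) × exp(-1.4479) = 0.118.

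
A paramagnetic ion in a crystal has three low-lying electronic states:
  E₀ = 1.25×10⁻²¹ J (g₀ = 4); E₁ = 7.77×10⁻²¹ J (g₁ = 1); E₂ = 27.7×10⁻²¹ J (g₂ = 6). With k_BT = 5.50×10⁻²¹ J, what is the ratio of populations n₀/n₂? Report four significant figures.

81.75

n₀/n₂ = (g₀/g₂) exp[−(E₀−E₂)/kT] = (4/6) × exp(−(-26.45 ×10⁻²¹ J)/(5.50 ×10⁻²¹ J)) = (4/6) × exp(4.80909) = 81.75.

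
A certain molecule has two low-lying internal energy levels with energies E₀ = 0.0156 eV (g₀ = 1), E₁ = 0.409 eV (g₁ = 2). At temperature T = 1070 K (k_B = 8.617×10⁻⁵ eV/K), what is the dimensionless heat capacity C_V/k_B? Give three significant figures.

k_BT = 8.617×10⁻⁵ × 1070 K = 0.092202 eV.
Eᵢ/kT = 0.16919, 4.4359.
Z = Σ gᵢe^(−Eᵢ/kT) = 1·e^(−0.16919) + 2·e^(−4.4359) = 0.84435 + 0.023689 = 0.86804.
⟨E⟩ = 0.026336 eV, ⟨E²⟩ = 0.0048019 eV².
C_V/k_B = (⟨E²⟩ − ⟨E⟩²)/(kT)² = (0.0048019 − 0.00069358)/0.0085012 = 0.483.

0.483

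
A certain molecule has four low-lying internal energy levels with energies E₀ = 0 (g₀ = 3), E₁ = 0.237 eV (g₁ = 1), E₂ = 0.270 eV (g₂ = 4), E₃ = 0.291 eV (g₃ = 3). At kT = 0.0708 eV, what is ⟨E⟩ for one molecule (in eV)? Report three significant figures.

0.0147 eV

Eᵢ/kT = 0, 3.3475, 3.8136, 4.1102.
Z = Σ gᵢe^(−Eᵢ/kT) = 3·e^(−0) + 1·e^(−3.3475) + 4·e^(−3.8136) + 3·e^(−4.1102) = 3.0000 + 0.035172 + 0.088274 + 0.049213 = 3.1727.
⟨E⟩ = Σ Eᵢ gᵢe^(−Eᵢ/kT) / Z = (0·3.0000 + 0.237·0.035172 + 0.270·0.088274 + 0.291·0.049213) / 3.1727 = 0.0147 eV.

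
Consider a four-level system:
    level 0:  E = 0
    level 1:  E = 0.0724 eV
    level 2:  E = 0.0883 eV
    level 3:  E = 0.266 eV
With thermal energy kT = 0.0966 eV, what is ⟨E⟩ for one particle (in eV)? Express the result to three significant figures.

0.0447 eV

Eᵢ/kT = 0, 0.74948, 0.91408, 2.7536.
Z = Σ e^(−Eᵢ/kT) = e^(−0) + e^(−0.74948) + e^(−0.91408) + e^(−2.7536) = 1.0000 + 0.47261 + 0.40089 + 0.063698 = 1.9372.
⟨E⟩ = Σ Eᵢ e^(−Eᵢ/kT) / Z = (0·1.0000 + 0.0724·0.47261 + 0.0883·0.40089 + 0.266·0.063698) / 1.9372 = 0.0447 eV.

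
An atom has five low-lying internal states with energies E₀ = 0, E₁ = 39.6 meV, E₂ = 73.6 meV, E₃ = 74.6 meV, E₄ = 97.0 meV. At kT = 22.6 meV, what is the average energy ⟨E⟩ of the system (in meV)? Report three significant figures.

10.9 meV

Eᵢ/kT = 0, 1.7522, 3.2566, 3.3009, 4.2920.
Z = Σ e^(−Eᵢ/kT) = e^(−0) + e^(−1.7522) + e^(−3.2566) + e^(−3.3009) + e^(−4.2920) = 1.0000 + 0.17339 + 0.038519 + 0.036850 + 0.013678 = 1.2624.
⟨E⟩ = Σ Eᵢ e^(−Eᵢ/kT) / Z = (0·1.0000 + 39.6·0.17339 + 73.6·0.038519 + 74.6·0.036850 + 97.0·0.013678) / 1.2624 = 10.9 meV.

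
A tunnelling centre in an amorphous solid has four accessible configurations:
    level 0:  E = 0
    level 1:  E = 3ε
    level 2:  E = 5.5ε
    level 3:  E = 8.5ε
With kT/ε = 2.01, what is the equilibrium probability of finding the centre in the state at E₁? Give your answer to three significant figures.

Eᵢ/kT = 0, 1.4925, 2.7363, 4.2289.
Z = Σ e^(−Eᵢ/kT) = e^(−0) + e^(−1.4925) + e^(−2.7363) + e^(−4.2289) = 1.0000 + 0.22481 + 0.064810 + 0.014568 = 1.3042.
P₁ = e^(−E₁/kT) / Z = 0.22481/1.3042 = 0.172.

0.172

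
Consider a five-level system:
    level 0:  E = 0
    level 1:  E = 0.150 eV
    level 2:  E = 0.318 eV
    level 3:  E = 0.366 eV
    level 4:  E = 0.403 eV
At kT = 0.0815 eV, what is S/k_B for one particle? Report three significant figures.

Eᵢ/kT = 0, 1.8405, 3.9018, 4.4908, 4.9448.
Z = Σ e^(−Eᵢ/kT) = e^(−0) + e^(−1.8405) + e^(−3.9018) + e^(−4.4908) + e^(−4.9448) = 1.0000 + 0.15874 + 0.020206 + 0.011212 + 0.0071203 = 1.1973.
⟨E⟩ = Σ EᵢPᵢ = 0.031078 eV.
S/k_B = ln Z + ⟨E⟩/kT = ln(1.1973) + 0.031078/0.0815 = 0.18007 + 0.38133 = 0.561.

0.561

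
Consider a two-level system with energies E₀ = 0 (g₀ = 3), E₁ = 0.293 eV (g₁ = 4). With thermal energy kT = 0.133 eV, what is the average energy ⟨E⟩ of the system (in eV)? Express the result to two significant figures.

Eᵢ/kT = 0, 2.203.
Z = Σ gᵢe^(−Eᵢ/kT) = 3·e^(−0) + 4·e^(−2.203) = 3.000 + 0.4419 = 3.442.
⟨E⟩ = Σ Eᵢ gᵢe^(−Eᵢ/kT) / Z = (0·3.000 + 0.293·0.4419) / 3.442 = 0.038 eV.

0.038 eV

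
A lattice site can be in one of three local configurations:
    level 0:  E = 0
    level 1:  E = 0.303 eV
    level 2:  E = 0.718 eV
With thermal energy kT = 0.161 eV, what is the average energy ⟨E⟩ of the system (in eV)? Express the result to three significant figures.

Eᵢ/kT = 0, 1.8820, 4.4596.
Z = Σ e^(−Eᵢ/kT) = e^(−0) + e^(−1.8820) + e^(−4.4596) = 1.0000 + 0.15229 + 0.011567 = 1.1639.
⟨E⟩ = Σ Eᵢ e^(−Eᵢ/kT) / Z = (0·1.0000 + 0.303·0.15229 + 0.718·0.011567) / 1.1639 = 0.0468 eV.

0.0468 eV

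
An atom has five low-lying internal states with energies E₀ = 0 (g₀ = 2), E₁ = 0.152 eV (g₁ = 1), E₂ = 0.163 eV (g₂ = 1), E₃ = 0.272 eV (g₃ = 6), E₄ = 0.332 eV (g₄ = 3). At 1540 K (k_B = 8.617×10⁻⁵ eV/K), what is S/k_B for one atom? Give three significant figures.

2.09

k_BT = 8.617×10⁻⁵ × 1540 K = 0.13270 eV.
Eᵢ/kT = 0, 1.1454, 1.2283, 2.0497, 2.5019.
Z = Σ gᵢe^(−Eᵢ/kT) = 2·e^(−0) + 1·e^(−1.1454) + 1·e^(−1.2283) + 6·e^(−2.0497) + 3·e^(−2.5019) = 2.0000 + 0.31810 + 0.29279 + 0.77264 + 0.24579 = 3.6293.
⟨E⟩ = Σ EᵢPᵢ = 0.10686 eV.
S/k_B = ln Z + ⟨E⟩/kT = ln(3.6293) + 0.10686/0.13270 = 1.2890 + 0.80528 = 2.09.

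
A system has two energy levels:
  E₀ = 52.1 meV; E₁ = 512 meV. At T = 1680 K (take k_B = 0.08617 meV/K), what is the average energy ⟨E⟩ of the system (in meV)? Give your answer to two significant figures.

71 meV

k_BT = 0.08617 × 1680 K = 144.8 meV.
Eᵢ/kT = 0.3598, 3.536.
Z = Σ e^(−Eᵢ/kT) = e^(−0.3598) + e^(−3.536) = 0.6978 + 0.02913 = 0.7269.
⟨E⟩ = Σ Eᵢ e^(−Eᵢ/kT) / Z = (52.1·0.6978 + 512·0.02913) / 0.7269 = 71 meV.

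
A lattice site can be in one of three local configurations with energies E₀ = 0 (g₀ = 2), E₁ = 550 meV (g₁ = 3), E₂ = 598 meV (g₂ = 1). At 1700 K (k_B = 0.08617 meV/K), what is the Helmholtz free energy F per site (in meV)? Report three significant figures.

k_BT = 0.08617 × 1700 K = 146.49 meV.
Eᵢ/kT = 0, 3.7545, 4.0822.
Z = Σ gᵢe^(−Eᵢ/kT) = 2·e^(−0) + 3·e^(−3.7545) + 1·e^(−4.0822) = 2.0000 + 0.070236 + 0.016870 = 2.0871.
F = −kT ln Z = −146.49 × ln(2.0871) = −146.49 × 0.73578 = -108 meV.

-108 meV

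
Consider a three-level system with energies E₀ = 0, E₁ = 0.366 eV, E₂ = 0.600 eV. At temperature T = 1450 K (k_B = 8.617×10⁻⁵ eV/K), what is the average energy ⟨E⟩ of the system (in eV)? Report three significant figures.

k_BT = 8.617×10⁻⁵ × 1450 K = 0.12495 eV.
Eᵢ/kT = 0, 2.9292, 4.8019.
Z = Σ e^(−Eᵢ/kT) = e^(−0) + e^(−2.9292) + e^(−4.8019) = 1.0000 + 0.053440 + 0.0082141 = 1.0617.
⟨E⟩ = Σ Eᵢ e^(−Eᵢ/kT) / Z = (0·1.0000 + 0.366·0.053440 + 0.600·0.0082141) / 1.0617 = 0.0231 eV.

0.0231 eV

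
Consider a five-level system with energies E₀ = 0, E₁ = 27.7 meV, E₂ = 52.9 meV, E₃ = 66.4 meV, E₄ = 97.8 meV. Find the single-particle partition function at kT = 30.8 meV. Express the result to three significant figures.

Z = 1.74

Eᵢ/kT = 0, 0.89935, 1.7175, 2.1558, 3.1753.
Z = Σ e^(−Eᵢ/kT) = e^(−0) + e^(−0.89935) + e^(−1.7175) + e^(−2.1558) + e^(−3.1753) = 1.0000 + 0.40683 + 0.17951 + 0.11581 + 0.041782 = 1.7439.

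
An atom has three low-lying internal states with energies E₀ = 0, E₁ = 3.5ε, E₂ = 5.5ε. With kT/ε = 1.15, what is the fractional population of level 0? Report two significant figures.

0.95

Eᵢ/kT = 0, 3.043, 4.783.
Z = Σ e^(−Eᵢ/kT) = e^(−0) + e^(−3.043) + e^(−4.783) = 1.000 + 0.04769 + 0.008371 = 1.056.
P₀ = e^(−E₀/kT) / Z = 1.000/1.056 = 0.95.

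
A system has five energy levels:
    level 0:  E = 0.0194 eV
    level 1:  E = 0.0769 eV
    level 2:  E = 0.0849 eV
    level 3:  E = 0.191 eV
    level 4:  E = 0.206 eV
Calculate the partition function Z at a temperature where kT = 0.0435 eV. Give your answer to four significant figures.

Eᵢ/kT = 0.445977, 1.76782, 1.95172, 4.39080, 4.73563.
Z = Σ e^(−Eᵢ/kT) = e^(−0.445977) + e^(−1.76782) + e^(−1.95172) + e^(−4.39080) + e^(−4.73563) = 0.640198 + 0.170705 + 0.142030 + 0.0123908 + 0.00877692 = 0.974101.

Z = 0.9741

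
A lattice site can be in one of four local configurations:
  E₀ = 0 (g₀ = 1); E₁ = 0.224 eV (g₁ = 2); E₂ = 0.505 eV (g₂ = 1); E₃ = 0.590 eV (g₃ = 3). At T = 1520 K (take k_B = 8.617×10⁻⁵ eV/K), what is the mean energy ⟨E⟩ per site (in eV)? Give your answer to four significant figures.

0.07858 eV

k_BT = 8.617×10⁻⁵ × 1520 K = 0.130978 eV.
Eᵢ/kT = 0, 1.71021, 3.85561, 4.50457.
Z = Σ gᵢe^(−Eᵢ/kT) = 1·e^(−0) + 2·e^(−1.71021) + 1·e^(−3.85561) + 3·e^(−4.50457) = 1.00000 + 0.361656 + 0.0211607 + 0.0331750 = 1.41599.
⟨E⟩ = Σ Eᵢ gᵢe^(−Eᵢ/kT) / Z = (0·1.00000 + 0.224·0.361656 + 0.505·0.0211607 + 0.590·0.0331750) / 1.41599 = 0.07858 eV.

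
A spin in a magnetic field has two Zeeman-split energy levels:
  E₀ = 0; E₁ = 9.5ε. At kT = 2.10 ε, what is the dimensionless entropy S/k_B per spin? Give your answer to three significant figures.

0.0593

Eᵢ/kT = 0, 4.5238.
Z = Σ e^(−Eᵢ/kT) = e^(−0) + e^(−4.5238) = 1.0000 + 0.010848 = 1.0108.
⟨E⟩ = Σ EᵢPᵢ = 0.10195 ε.
S/k_B = ln Z + ⟨E⟩/kT = ln(1.0108) + 0.10195/2.10 = 0.010742 + 0.048548 = 0.0593.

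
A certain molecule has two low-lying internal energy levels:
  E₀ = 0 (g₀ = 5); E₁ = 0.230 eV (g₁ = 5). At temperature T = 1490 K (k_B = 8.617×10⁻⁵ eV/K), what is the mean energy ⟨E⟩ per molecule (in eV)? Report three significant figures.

0.0329 eV

k_BT = 8.617×10⁻⁵ × 1490 K = 0.12839 eV.
Eᵢ/kT = 0, 1.7914.
Z = Σ gᵢe^(−Eᵢ/kT) = 5·e^(−0) + 5·e^(−1.7914) = 5.0000 + 0.83363 = 5.8336.
⟨E⟩ = Σ Eᵢ gᵢe^(−Eᵢ/kT) / Z = (0·5.0000 + 0.230·0.83363) / 5.8336 = 0.0329 eV.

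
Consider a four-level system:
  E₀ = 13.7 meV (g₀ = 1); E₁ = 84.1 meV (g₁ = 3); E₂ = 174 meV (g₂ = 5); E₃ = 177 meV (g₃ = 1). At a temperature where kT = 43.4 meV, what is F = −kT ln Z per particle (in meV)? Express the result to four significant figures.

-10.34 meV

Eᵢ/kT = 0.315668, 1.93779, 4.00922, 4.07834.
Z = Σ gᵢe^(−Eᵢ/kT) = 1·e^(−0.315668) + 3·e^(−1.93779) + 5·e^(−4.00922) + 1·e^(−4.07834) = 0.729302 + 0.432066 + 0.0907377 + 0.0169356 = 1.26904.
F = −kT ln Z = −43.4 × ln(1.26904) = −43.4 × 0.238261 = -10.34 meV.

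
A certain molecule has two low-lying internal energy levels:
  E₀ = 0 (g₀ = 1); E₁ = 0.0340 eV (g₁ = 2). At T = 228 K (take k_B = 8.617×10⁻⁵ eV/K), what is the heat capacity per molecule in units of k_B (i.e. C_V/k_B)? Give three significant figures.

0.579

k_BT = 8.617×10⁻⁵ × 228 K = 0.019647 eV.
Eᵢ/kT = 0, 1.7305.
Z = Σ gᵢe^(−Eᵢ/kT) = 1·e^(−0) + 2·e^(−1.7305) = 1.0000 + 0.35439 = 1.3544.
⟨E⟩ = 0.0088964 eV, ⟨E²⟩ = 0.00030248 eV².
C_V/k_B = (⟨E²⟩ − ⟨E⟩²)/(kT)² = (0.00030248 − 0.000079146)/0.00038600 = 0.579.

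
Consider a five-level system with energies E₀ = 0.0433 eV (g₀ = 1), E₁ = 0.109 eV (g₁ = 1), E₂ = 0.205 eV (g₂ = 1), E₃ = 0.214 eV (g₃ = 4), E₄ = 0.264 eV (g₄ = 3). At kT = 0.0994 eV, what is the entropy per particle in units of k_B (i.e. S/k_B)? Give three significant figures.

1.96

Eᵢ/kT = 0.43561, 1.0966, 2.0624, 2.1529, 2.6559.
Z = Σ gᵢe^(−Eᵢ/kT) = 1·e^(−0.43561) + 1·e^(−1.0966) + 1·e^(−2.0624) + 4·e^(−2.1529) + 3·e^(−2.6559) = 0.64687 + 0.33400 + 0.12715 + 0.46459 + 0.21071 = 1.7833.
⟨E⟩ = Σ EᵢPᵢ = 0.13768 eV.
S/k_B = ln Z + ⟨E⟩/kT = ln(1.7833) + 0.13768/0.0994 = 0.57847 + 1.3851 = 1.96.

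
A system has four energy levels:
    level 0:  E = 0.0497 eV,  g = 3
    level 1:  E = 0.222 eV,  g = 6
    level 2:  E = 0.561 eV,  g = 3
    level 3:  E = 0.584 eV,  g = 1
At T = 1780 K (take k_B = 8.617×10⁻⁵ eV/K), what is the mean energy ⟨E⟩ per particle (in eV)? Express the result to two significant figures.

0.13 eV

k_BT = 8.617×10⁻⁵ × 1780 K = 0.1534 eV.
Eᵢ/kT = 0.3240, 1.447, 3.657, 3.807.
Z = Σ gᵢe^(−Eᵢ/kT) = 3·e^(−0.3240) + 6·e^(−1.447) + 3·e^(−3.657) + 1·e^(−3.807) = 2.170 + 1.412 + 0.07743 + 0.02221 = 3.682.
⟨E⟩ = Σ Eᵢ gᵢe^(−Eᵢ/kT) / Z = (0.0497·2.170 + 0.222·1.412 + 0.561·0.07743 + 0.584·0.02221) / 3.682 = 0.13 eV.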